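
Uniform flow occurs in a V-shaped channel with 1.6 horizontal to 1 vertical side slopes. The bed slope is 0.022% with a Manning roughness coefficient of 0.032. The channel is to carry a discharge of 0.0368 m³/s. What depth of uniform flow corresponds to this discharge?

Manning's equation rearranged: A R^(2/3) = nQ / (1·√S) = 0.032 × 0.0368 / (√0.00022) = 0.07939.
Try y = 0.327 m: A R^(2/3) = 0.04583 — short.
Try y = 0.492 m: A R^(2/3) = 0.1362 — over.
Try y = 0.402 m: A R^(2/3) = 0.07949 — ≈ 0.07939.

y_n = 0.402 m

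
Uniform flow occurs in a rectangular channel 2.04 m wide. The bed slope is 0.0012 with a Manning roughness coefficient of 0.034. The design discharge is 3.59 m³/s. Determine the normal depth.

Manning's equation rearranged: A R^(2/3) = nQ / (1·√S) = 0.034 × 3.59 / (√0.0012) = 3.524.
At y = 1.56 m: A R^(2/3) = 2.306 — too small.
At y = 2.38 m: A R^(2/3) = 3.879 — too large.
At y = 2.2 m: A R^(2/3) = 3.528 — matches.

y_n = 2.2 m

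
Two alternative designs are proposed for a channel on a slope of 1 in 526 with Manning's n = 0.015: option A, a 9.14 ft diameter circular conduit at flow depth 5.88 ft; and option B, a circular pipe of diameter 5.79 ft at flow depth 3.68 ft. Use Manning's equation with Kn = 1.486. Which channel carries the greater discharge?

channel A

Channel A: For a circular section of diameter D = 9.14 ft at depth y = 5.88 ft, the central angle is θ = 2 arccos(1 − 2y/D) = 3.723 rad. Then A = (D²/8)(θ − sin θ) = 44.61 ft² and P = Dθ/2 = 17.01 ft. Hydraulic radius R = A/P = 44.61/17.01 = 2.622 ft. Q_A = (1.486/0.015)·44.61·2.622^(2/3)·√0.001901 = 366.4 ft³/s.
Channel B: For a circular section of diameter D = 5.79 ft at depth y = 3.68 ft, the central angle is θ = 2 arccos(1 − 2y/D) = 3.691 rad. Then A = (D²/8)(θ − sin θ) = 17.65 ft² and P = Dθ/2 = 10.68 ft. Hydraulic radius R = A/P = 17.65/10.68 = 1.652 ft. Q_B = (1.486/0.015)·17.65·1.652^(2/3)·√0.001901 = 106.6 ft³/s.
Q_A = 366.4 ft³/s vs Q_B = 106.6 ft³/s, so channel A carries more.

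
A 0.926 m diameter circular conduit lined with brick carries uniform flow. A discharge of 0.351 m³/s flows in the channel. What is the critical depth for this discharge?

y_c = 0.34 m

At critical depth, Q² T / (g A³) = 1, i.e. A³/T = Q²/g = 0.351²/9.81 = 0.01256.
At y = 0.395 m: A³/T = 0.02246 — too large.
At y = 0.291 m: A³/T = 0.00692 — too small.
At y = 0.34 m: A³/T = 0.01262 — close enough.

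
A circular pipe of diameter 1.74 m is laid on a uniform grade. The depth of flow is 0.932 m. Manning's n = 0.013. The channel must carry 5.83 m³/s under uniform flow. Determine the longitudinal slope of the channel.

S = 0.00979

For a circular section of diameter D = 1.74 m at depth y = 0.932 m, the central angle is θ = 2 arccos(1 − 2y/D) = 3.284 rad. Then A = (D²/8)(θ − sin θ) = 1.297 m² and P = Dθ/2 = 2.857 m.
Hydraulic radius R = A/P = 1.297/2.857 = 0.4538 m.
From Manning's equation, S = [nQ / (1 A R^(2/3))]² = [0.013 × 5.83 / (1 × 1.297 × 0.4538^(2/3))]² = 0.00979.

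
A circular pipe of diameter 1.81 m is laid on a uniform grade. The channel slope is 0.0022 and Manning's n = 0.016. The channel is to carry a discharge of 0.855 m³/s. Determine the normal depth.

Manning's equation rearranged: A R^(2/3) = nQ / (1·√S) = 0.016 × 0.855 / (√0.0022) = 0.2917.
Try y = 0.605 m: A R^(2/3) = 0.3655 — over.
Try y = 0.434 m: A R^(2/3) = 0.1912 — short.
Try y = 0.538 m: A R^(2/3) = 0.2917 — matches.

y_n = 0.538 m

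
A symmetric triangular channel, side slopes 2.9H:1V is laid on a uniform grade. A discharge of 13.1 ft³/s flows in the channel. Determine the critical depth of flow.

At critical depth, Q² T / (g A³) = 1, i.e. A³/T = Q²/g = 13.1²/32.2 = 5.33.
At y = 1.28 ft: A³/T = 14.45 — high.
At y = 0.797 ft: A³/T = 1.352 — low.
At y = 1.05 ft: A³/T = 5.367 — matches.

y_c = 1.05 ft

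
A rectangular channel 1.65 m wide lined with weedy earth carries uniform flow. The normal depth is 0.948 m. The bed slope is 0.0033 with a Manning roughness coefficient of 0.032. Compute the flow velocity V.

V = 1.04 m/s

Flow area A = b·y = 1.65 × 0.948 = 1.564 m². Wetted perimeter P = b + 2y = 1.65 + 2×0.948 = 3.546 m.
Hydraulic radius R = A/P = 1.564/3.546 = 0.4411 m.
From Manning's equation, V = (1/n) R^(2/3) S^(1/2) = (1/0.032) × 0.4411^(2/3) × 0.0033^(1/2) = 1.04 m/s.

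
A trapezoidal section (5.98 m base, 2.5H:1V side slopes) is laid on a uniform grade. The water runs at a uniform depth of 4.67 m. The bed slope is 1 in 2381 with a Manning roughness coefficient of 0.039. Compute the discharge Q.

With bottom width b = 5.98 m and side slope z = 2.5: A = (b + zy)y = (5.98 + 2.5×4.67)×4.67 = 82.45 m²; P = b + 2y√(1+z²) = 5.98 + 2×4.67×2.693 = 31.13 m.
Hydraulic radius R = A/P = 82.45/31.13 = 2.649 m.
Manning's equation: Q = (1/n) A R^(2/3) S^(1/2) = (1/0.039) × 82.45 × 2.649^(2/3) × 0.00042^(1/2) = 82.9 m³/s.

Q = 82.9 m³/s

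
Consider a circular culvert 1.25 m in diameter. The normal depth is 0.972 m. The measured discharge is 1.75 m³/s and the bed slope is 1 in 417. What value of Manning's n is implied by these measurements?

n = 0.015

For a circular section of diameter D = 1.25 m at depth y = 0.972 m, the central angle is θ = 2 arccos(1 − 2y/D) = 4.319 rad. Then A = (D²/8)(θ − sin θ) = 1.024 m² and P = Dθ/2 = 2.699 m.
Hydraulic radius R = A/P = 1.024/2.699 = 0.3793 m.
Rearranging Manning's equation: n = (1/Q) A R^(2/3) S^(1/2) = (1/1.75) × 1.024 × 0.3793^(2/3) × √0.002398 = 0.015.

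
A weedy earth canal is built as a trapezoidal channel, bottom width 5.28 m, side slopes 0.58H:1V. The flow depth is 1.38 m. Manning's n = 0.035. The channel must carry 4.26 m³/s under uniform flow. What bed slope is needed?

With bottom width b = 5.28 m and side slope z = 0.58: A = (b + zy)y = (5.28 + 0.58×1.38)×1.38 = 8.391 m²; P = b + 2y√(1+z²) = 5.28 + 2×1.38×1.156 = 8.471 m.
Hydraulic radius R = A/P = 8.391/8.471 = 0.9906 m.
From Manning's equation, S = [nQ / (1 A R^(2/3))]² = [0.035 × 4.26 / (1 × 8.391 × 0.9906^(2/3))]² = 0.00032.

S = 0.00032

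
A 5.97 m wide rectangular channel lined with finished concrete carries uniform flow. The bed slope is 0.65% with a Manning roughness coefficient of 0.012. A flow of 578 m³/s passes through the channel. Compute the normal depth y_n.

y_n = 8.5 m

Manning's equation rearranged: A R^(2/3) = nQ / (1·√S) = 0.012 × 578 / (√0.0065) = 86.03.
Try y = 5.94 m: A R^(2/3) = 56.04 — too small.
Try y = 10.7 m: A R^(2/3) = 112.4 — too large.
Try y = 8.5 m: A R^(2/3) = 86.08 — close enough.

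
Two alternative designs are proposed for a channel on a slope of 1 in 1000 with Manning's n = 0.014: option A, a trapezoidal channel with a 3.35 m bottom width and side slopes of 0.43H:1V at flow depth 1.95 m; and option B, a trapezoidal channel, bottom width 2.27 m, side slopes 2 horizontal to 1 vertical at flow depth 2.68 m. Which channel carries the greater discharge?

Channel A: With bottom width b = 3.35 m and side slope z = 0.43: A = (b + zy)y = (3.35 + 0.43×1.95)×1.95 = 8.168 m²; P = b + 2y√(1+z²) = 3.35 + 2×1.95×1.089 = 7.595 m. Hydraulic radius R = A/P = 8.168/7.595 = 1.075 m. Q_A = (1/0.014)·8.168·1.075^(2/3)·√0.001 = 19.36 m³/s.
Channel B: With bottom width b = 2.27 m and side slope z = 2: A = (b + zy)y = (2.27 + 2×2.68)×2.68 = 20.45 m²; P = b + 2y√(1+z²) = 2.27 + 2×2.68×2.236 = 14.26 m. Hydraulic radius R = A/P = 20.45/14.26 = 1.434 m. Q_B = (1/0.014)·20.45·1.434^(2/3)·√0.001 = 58.75 m³/s.
Q_A = 19.36 m³/s vs Q_B = 58.75 m³/s, so channel B carries more.

channel B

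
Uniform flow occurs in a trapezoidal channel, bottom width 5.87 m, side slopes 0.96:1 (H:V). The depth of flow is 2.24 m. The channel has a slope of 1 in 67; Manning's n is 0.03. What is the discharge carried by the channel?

Q = 95.3 m³/s

With bottom width b = 5.87 m and side slope z = 0.96: A = (b + zy)y = (5.87 + 0.96×2.24)×2.24 = 17.97 m²; P = b + 2y√(1+z²) = 5.87 + 2×2.24×1.386 = 12.08 m.
Hydraulic radius R = A/P = 17.97/12.08 = 1.487 m.
Manning's equation: Q = (1/n) A R^(2/3) S^(1/2) = (1/0.03) × 17.97 × 1.487^(2/3) × 0.01493^(1/2) = 95.3 m³/s.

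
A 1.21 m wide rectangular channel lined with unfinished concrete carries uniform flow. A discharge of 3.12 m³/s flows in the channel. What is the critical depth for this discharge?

For a rectangular channel, critical depth y_c = (q²/g)^(1/3) where q = Q/b = 3.12/1.21 = 2.579 m²/s.
So y_c = (2.579²/9.81)^(1/3) = 0.878 m.

y_c = 0.878 m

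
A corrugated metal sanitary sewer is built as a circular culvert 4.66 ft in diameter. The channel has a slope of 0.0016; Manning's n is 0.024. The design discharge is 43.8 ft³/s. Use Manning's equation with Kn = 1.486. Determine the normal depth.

y_n = 3.58 ft

Manning's equation rearranged: A R^(2/3) = nQ / (1.486·√S) = 0.024 × 43.8 / (1.486 × √0.0016) = 17.69.
Trying y = 3.02 ft: A R^(2/3) = 14.22 — short.
Trying y = 3.94 ft: A R^(2/3) = 19.38 — over.
Trying y = 3.58 ft: A R^(2/3) = 17.69 — ≈ 17.69.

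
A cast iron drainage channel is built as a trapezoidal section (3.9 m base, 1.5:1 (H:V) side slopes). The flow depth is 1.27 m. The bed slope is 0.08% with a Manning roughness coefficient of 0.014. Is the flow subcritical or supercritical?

subcritical

With bottom width b = 3.9 m and side slope z = 1.5: A = (b + zy)y = (3.9 + 1.5×1.27)×1.27 = 7.372 m²; P = b + 2y√(1+z²) = 3.9 + 2×1.27×1.803 = 8.479 m.
Hydraulic radius R = A/P = 7.372/8.479 = 0.8695 m.
V = (1/n) R^(2/3) √S = (1/0.014) × 0.8695^(2/3) × √0.0008 = 1.84 m/s. Hydraulic depth D_h = A/T = 7.372/7.71 = 0.9562 m.
Froude number Fr = V/√(g·D_h) = 1.84/√(9.81×0.9562) = 0.601, which is less than 1, so the flow is subcritical.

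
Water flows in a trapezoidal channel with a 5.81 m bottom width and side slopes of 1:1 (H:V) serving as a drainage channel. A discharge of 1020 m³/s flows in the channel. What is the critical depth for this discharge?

y_c = 9.14 m

At critical depth, Q² T / (g A³) = 1, i.e. A³/T = Q²/g = 1020²/9.81 = 106100.
Trying y = 7.09 m: A³/T = 38270 — short.
Trying y = 10.6 m: A³/T = 194900 — over.
Trying y = 9.14 m: A³/T = 105900 — ≈ 106100.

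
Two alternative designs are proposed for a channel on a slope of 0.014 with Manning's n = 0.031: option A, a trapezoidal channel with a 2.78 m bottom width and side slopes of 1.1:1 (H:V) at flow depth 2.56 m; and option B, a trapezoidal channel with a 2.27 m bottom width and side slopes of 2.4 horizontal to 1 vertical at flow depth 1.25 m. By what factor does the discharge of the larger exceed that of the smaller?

Channel A: With bottom width b = 2.78 m and side slope z = 1.1: A = (b + zy)y = (2.78 + 1.1×2.56)×2.56 = 14.33 m²; P = b + 2y√(1+z²) = 2.78 + 2×2.56×1.487 = 10.39 m. Hydraulic radius R = A/P = 14.33/10.39 = 1.379 m. Q_A = (1/0.031)·14.33·1.379^(2/3)·√0.014 = 67.73 m³/s.
Channel B: With bottom width b = 2.27 m and side slope z = 2.4: A = (b + zy)y = (2.27 + 2.4×1.25)×1.25 = 6.587 m²; P = b + 2y√(1+z²) = 2.27 + 2×1.25×2.6 = 8.77 m. Hydraulic radius R = A/P = 6.587/8.77 = 0.7511 m. Q_B = (1/0.031)·6.587·0.7511^(2/3)·√0.014 = 20.78 m³/s.
The larger discharge is 67.73 m³/s and the smaller is 20.78 m³/s; the ratio is 3.26.

3.26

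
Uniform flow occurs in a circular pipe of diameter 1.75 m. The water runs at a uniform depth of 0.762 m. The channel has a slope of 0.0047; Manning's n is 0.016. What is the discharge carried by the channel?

For a circular section of diameter D = 1.75 m at depth y = 0.762 m, the central angle is θ = 2 arccos(1 − 2y/D) = 2.883 rad. Then A = (D²/8)(θ − sin θ) = 1.005 m² and P = Dθ/2 = 2.522 m.
Hydraulic radius R = A/P = 1.005/2.522 = 0.3986 m.
Manning's equation: Q = (1/n) A R^(2/3) S^(1/2) = (1/0.016) × 1.005 × 0.3986^(2/3) × 0.0047^(1/2) = 2.33 m³/s.

Q = 2.33 m³/s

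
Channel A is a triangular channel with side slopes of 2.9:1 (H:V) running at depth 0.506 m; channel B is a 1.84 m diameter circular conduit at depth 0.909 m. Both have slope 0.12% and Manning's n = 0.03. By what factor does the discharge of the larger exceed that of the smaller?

Channel A: For a triangular section with side slope z = 2.9: A = zy² = 2.9×0.506² = 0.7425 m²; P = 2y√(1+z²) = 2×0.506×3.068 = 3.104 m. Hydraulic radius R = A/P = 0.7425/3.104 = 0.2392 m. Q_A = (1/0.03)·0.7425·0.2392^(2/3)·√0.0012 = 0.3304 m³/s.
Channel B: For a circular section of diameter D = 1.84 m at depth y = 0.909 m, the central angle is θ = 2 arccos(1 − 2y/D) = 3.118 rad. Then A = (D²/8)(θ − sin θ) = 1.309 m² and P = Dθ/2 = 2.868 m. Hydraulic radius R = A/P = 1.309/2.868 = 0.4565 m. Q_B = (1/0.03)·1.309·0.4565^(2/3)·√0.0012 = 0.8963 m³/s.
The larger discharge is 0.8963 m³/s and the smaller is 0.3304 m³/s; the ratio is 2.71.

2.71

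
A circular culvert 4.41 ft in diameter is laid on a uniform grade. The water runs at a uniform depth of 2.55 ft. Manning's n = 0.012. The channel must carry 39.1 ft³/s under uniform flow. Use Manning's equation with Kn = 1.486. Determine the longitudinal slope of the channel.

For a circular section of diameter D = 4.41 ft at depth y = 2.55 ft, the central angle is θ = 2 arccos(1 − 2y/D) = 3.456 rad. Then A = (D²/8)(θ − sin θ) = 9.152 ft² and P = Dθ/2 = 7.62 ft.
Hydraulic radius R = A/P = 9.152/7.62 = 1.201 ft.
From Manning's equation, S = [nQ / (1.486 A R^(2/3))]² = [0.012 × 39.1 / (1.486 × 9.152 × 1.201^(2/3))]² = 0.000932.

S = 0.000932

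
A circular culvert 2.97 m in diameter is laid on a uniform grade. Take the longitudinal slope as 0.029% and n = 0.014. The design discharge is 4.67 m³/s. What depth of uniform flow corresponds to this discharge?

y_n = 1.79 m

Manning's equation rearranged: A R^(2/3) = nQ / (1·√S) = 0.014 × 4.67 / (√0.00029) = 3.839.
Trying y = 1.32 m: A R^(2/3) = 2.315 — short.
Trying y = 2.15 m: A R^(2/3) = 4.964 — over.
Trying y = 1.79 m: A R^(2/3) = 3.843 — matches.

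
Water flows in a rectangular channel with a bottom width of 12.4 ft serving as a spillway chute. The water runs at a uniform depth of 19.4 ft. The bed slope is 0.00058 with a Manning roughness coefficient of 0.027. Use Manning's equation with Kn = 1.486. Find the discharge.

Q = 894 ft³/s

Flow area A = b·y = 12.4 × 19.4 = 240.6 ft². Wetted perimeter P = b + 2y = 12.4 + 2×19.4 = 51.2 ft.
Hydraulic radius R = A/P = 240.6/51.2 = 4.698 ft.
Manning's equation: Q = (1.486/n) A R^(2/3) S^(1/2) = (1.486/0.027) × 240.6 × 4.698^(2/3) × 0.00058^(1/2) = 894 ft³/s.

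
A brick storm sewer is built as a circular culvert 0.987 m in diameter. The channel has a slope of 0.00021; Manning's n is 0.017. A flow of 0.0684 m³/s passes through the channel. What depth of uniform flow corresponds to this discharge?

Manning's equation rearranged: A R^(2/3) = nQ / (1·√S) = 0.017 × 0.0684 / (√0.00021) = 0.08024.
Trying y = 0.267 m: A R^(2/3) = 0.04818 — short.
Trying y = 0.348 m: A R^(2/3) = 0.08025 — close enough.

y_n = 0.348 m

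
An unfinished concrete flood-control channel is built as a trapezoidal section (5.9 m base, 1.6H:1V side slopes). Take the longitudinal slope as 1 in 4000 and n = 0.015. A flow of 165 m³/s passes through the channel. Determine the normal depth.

y_n = 5.3 m

Manning's equation rearranged: A R^(2/3) = nQ / (1·√S) = 0.015 × 165 / (√0.00025) = 156.5.
At y = 4.5 m: A R^(2/3) = 110.8 — too small.
At y = 6.57 m: A R^(2/3) = 249.2 — too large.
At y = 5.3 m: A R^(2/3) = 156.5 — ≈ 156.5.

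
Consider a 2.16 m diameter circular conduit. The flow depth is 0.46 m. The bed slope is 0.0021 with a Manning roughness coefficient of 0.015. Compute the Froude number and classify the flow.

subcritical

For a circular section of diameter D = 2.16 m at depth y = 0.46 m, the central angle is θ = 2 arccos(1 − 2y/D) = 1.919 rad. Then A = (D²/8)(θ − sin θ) = 0.5707 m² and P = Dθ/2 = 2.072 m.
Hydraulic radius R = A/P = 0.5707/2.072 = 0.2754 m.
V = (1/n) R^(2/3) √S = (1/0.015) × 0.2754^(2/3) × √0.0021 = 1.293 m/s. Hydraulic depth D_h = A/T = 0.5707/1.769 = 0.3227 m.
Froude number Fr = V/√(g·D_h) = 1.293/√(9.81×0.3227) = 0.727, which is less than 1, so the flow is subcritical.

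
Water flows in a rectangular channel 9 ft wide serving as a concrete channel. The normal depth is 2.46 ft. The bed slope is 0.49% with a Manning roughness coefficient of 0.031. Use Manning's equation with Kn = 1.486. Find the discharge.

Flow area A = b·y = 9 × 2.46 = 22.14 ft². Wetted perimeter P = b + 2y = 9 + 2×2.46 = 13.92 ft.
Hydraulic radius R = A/P = 22.14/13.92 = 1.591 ft.
Manning's equation: Q = (1.486/n) A R^(2/3) S^(1/2) = (1.486/0.031) × 22.14 × 1.591^(2/3) × 0.0049^(1/2) = 101 ft³/s.

Q = 101 ft³/s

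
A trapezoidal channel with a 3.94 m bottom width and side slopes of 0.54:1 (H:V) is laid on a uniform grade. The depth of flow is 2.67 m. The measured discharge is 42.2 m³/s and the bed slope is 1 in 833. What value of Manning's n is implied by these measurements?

n = 0.015

With bottom width b = 3.94 m and side slope z = 0.54: A = (b + zy)y = (3.94 + 0.54×2.67)×2.67 = 14.37 m²; P = b + 2y√(1+z²) = 3.94 + 2×2.67×1.136 = 10.01 m.
Hydraulic radius R = A/P = 14.37/10.01 = 1.436 m.
Rearranging Manning's equation: n = (1/Q) A R^(2/3) S^(1/2) = (1/42.2) × 14.37 × 1.436^(2/3) × √0.0012 = 0.015.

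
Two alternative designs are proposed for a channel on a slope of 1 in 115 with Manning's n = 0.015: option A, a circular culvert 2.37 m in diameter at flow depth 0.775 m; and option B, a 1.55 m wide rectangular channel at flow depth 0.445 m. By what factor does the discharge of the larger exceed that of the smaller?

2.42

Channel A: For a circular section of diameter D = 2.37 m at depth y = 0.775 m, the central angle is θ = 2 arccos(1 − 2y/D) = 2.435 rad. Then A = (D²/8)(θ − sin θ) = 1.254 m² and P = Dθ/2 = 2.885 m. Hydraulic radius R = A/P = 1.254/2.885 = 0.4345 m. Q_A = (1/0.015)·1.254·0.4345^(2/3)·√0.008696 = 4.472 m³/s.
Channel B: Flow area A = b·y = 1.55 × 0.445 = 0.6898 m². Wetted perimeter P = b + 2y = 1.55 + 2×0.445 = 2.44 m. Hydraulic radius R = A/P = 0.6898/2.44 = 0.2827 m. Q_B = (1/0.015)·0.6898·0.2827^(2/3)·√0.008696 = 1.847 m³/s.
The larger discharge is 4.472 m³/s and the smaller is 1.847 m³/s; the ratio is 2.42.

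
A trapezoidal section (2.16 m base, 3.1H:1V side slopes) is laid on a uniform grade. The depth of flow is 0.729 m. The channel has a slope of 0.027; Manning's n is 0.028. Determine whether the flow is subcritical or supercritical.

supercritical

With bottom width b = 2.16 m and side slope z = 3.1: A = (b + zy)y = (2.16 + 3.1×0.729)×0.729 = 3.222 m²; P = b + 2y√(1+z²) = 2.16 + 2×0.729×3.257 = 6.909 m.
Hydraulic radius R = A/P = 3.222/6.909 = 0.4664 m.
V = (1/n) R^(2/3) √S = (1/0.028) × 0.4664^(2/3) × √0.027 = 3.529 m/s. Hydraulic depth D_h = A/T = 3.222/6.68 = 0.4824 m.
Froude number Fr = V/√(g·D_h) = 3.529/√(9.81×0.4824) = 1.62, which is greater than 1, so the flow is supercritical.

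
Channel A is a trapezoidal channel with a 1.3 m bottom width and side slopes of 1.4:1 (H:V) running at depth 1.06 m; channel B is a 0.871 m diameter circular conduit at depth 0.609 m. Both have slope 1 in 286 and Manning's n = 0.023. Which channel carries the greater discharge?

channel A

Channel A: With bottom width b = 1.3 m and side slope z = 1.4: A = (b + zy)y = (1.3 + 1.4×1.06)×1.06 = 2.951 m²; P = b + 2y√(1+z²) = 1.3 + 2×1.06×1.72 = 4.947 m. Hydraulic radius R = A/P = 2.951/4.947 = 0.5965 m. Q_A = (1/0.023)·2.951·0.5965^(2/3)·√0.003497 = 5.376 m³/s.
Channel B: For a circular section of diameter D = 0.871 m at depth y = 0.609 m, the central angle is θ = 2 arccos(1 − 2y/D) = 3.961 rad. Then A = (D²/8)(θ − sin θ) = 0.4449 m² and P = Dθ/2 = 1.725 m. Hydraulic radius R = A/P = 0.4449/1.725 = 0.2579 m. Q_B = (1/0.023)·0.4449·0.2579^(2/3)·√0.003497 = 0.4635 m³/s.
Q_A = 5.376 m³/s vs Q_B = 0.4635 m³/s, so channel A carries more.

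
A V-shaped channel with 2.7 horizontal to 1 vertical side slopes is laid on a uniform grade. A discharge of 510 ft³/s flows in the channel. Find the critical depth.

At critical depth, Q² T / (g A³) = 1, i.e. A³/T = Q²/g = 510²/32.2 = 8078.
At y = 5.53 ft: A³/T = 18850 — high.
At y = 3.24 ft: A³/T = 1301 — low.
At y = 4.67 ft: A³/T = 8096 — close enough.

y_c = 4.67 ft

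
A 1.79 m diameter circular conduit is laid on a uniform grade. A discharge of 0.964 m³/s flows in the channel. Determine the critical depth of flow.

At critical depth, Q² T / (g A³) = 1, i.e. A³/T = Q²/g = 0.964²/9.81 = 0.09473.
Try y = 0.373 m: A³/T = 0.03772 — too small.
Try y = 0.535 m: A³/T = 0.1538 — too large.
Try y = 0.472 m: A³/T = 0.09454 — close enough.

y_c = 0.472 m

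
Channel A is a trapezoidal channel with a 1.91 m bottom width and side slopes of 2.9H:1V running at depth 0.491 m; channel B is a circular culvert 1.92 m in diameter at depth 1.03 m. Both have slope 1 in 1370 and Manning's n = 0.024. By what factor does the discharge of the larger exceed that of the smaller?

1.27

Channel A: With bottom width b = 1.91 m and side slope z = 2.9: A = (b + zy)y = (1.91 + 2.9×0.491)×0.491 = 1.637 m²; P = b + 2y√(1+z²) = 1.91 + 2×0.491×3.068 = 4.922 m. Hydraulic radius R = A/P = 1.637/4.922 = 0.3326 m. Q_A = (1/0.024)·1.637·0.3326^(2/3)·√0.0007299 = 0.8845 m³/s.
Channel B: For a circular section of diameter D = 1.92 m at depth y = 1.03 m, the central angle is θ = 2 arccos(1 − 2y/D) = 3.288 rad. Then A = (D²/8)(θ − sin θ) = 1.582 m² and P = Dθ/2 = 3.156 m. Hydraulic radius R = A/P = 1.582/3.156 = 0.5012 m. Q_B = (1/0.024)·1.582·0.5012^(2/3)·√0.0007299 = 1.124 m³/s.
The larger discharge is 1.124 m³/s and the smaller is 0.8845 m³/s; the ratio is 1.27.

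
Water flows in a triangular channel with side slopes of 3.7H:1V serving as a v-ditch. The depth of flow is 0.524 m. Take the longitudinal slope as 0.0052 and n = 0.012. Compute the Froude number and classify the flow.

supercritical

For a triangular section with side slope z = 3.7: A = zy² = 3.7×0.524² = 1.016 m²; P = 2y√(1+z²) = 2×0.524×3.833 = 4.017 m.
Hydraulic radius R = A/P = 1.016/4.017 = 0.2529 m.
V = (1/n) R^(2/3) √S = (1/0.012) × 0.2529^(2/3) × √0.0052 = 2.403 m/s. Hydraulic depth D_h = A/T = 1.016/3.878 = 0.262 m.
Froude number Fr = V/√(g·D_h) = 2.403/√(9.81×0.262) = 1.5, which is greater than 1, so the flow is supercritical.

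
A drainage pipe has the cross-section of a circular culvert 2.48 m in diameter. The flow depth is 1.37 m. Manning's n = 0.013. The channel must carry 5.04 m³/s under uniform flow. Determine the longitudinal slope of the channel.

For a circular section of diameter D = 2.48 m at depth y = 1.37 m, the central angle is θ = 2 arccos(1 − 2y/D) = 3.352 rad. Then A = (D²/8)(θ − sin θ) = 2.737 m² and P = Dθ/2 = 4.156 m.
Hydraulic radius R = A/P = 2.737/4.156 = 0.6586 m.
From Manning's equation, S = [nQ / (1 A R^(2/3))]² = [0.013 × 5.04 / (1 × 2.737 × 0.6586^(2/3))]² = 0.001.

S = 0.001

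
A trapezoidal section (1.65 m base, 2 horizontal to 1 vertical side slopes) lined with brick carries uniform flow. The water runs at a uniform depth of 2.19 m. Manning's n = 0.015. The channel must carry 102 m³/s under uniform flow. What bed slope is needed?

S = 0.0111

With bottom width b = 1.65 m and side slope z = 2: A = (b + zy)y = (1.65 + 2×2.19)×2.19 = 13.21 m²; P = b + 2y√(1+z²) = 1.65 + 2×2.19×2.236 = 11.44 m.
Hydraulic radius R = A/P = 13.21/11.44 = 1.154 m.
From Manning's equation, S = [nQ / (1 A R^(2/3))]² = [0.015 × 102 / (1 × 13.21 × 1.154^(2/3))]² = 0.0111.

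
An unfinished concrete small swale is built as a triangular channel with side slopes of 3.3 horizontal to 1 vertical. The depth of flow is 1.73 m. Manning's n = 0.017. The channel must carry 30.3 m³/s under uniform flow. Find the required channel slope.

For a triangular section with side slope z = 3.3: A = zy² = 3.3×1.73² = 9.877 m²; P = 2y√(1+z²) = 2×1.73×3.448 = 11.93 m.
Hydraulic radius R = A/P = 9.877/11.93 = 0.8278 m.
From Manning's equation, S = [nQ / (1 A R^(2/3))]² = [0.017 × 30.3 / (1 × 9.877 × 0.8278^(2/3))]² = 0.0035.

S = 0.0035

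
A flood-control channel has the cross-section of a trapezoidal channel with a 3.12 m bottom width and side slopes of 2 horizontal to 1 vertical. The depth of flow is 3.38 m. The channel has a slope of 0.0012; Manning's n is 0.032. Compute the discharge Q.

With bottom width b = 3.12 m and side slope z = 2: A = (b + zy)y = (3.12 + 2×3.38)×3.38 = 33.39 m²; P = b + 2y√(1+z²) = 3.12 + 2×3.38×2.236 = 18.24 m.
Hydraulic radius R = A/P = 33.39/18.24 = 1.831 m.
Manning's equation: Q = (1/n) A R^(2/3) S^(1/2) = (1/0.032) × 33.39 × 1.831^(2/3) × 0.0012^(1/2) = 54.1 m³/s.

Q = 54.1 m³/s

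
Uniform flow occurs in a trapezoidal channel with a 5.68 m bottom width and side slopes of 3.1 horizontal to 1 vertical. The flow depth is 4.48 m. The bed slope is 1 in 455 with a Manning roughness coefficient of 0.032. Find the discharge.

With bottom width b = 5.68 m and side slope z = 3.1: A = (b + zy)y = (5.68 + 3.1×4.48)×4.48 = 87.66 m²; P = b + 2y√(1+z²) = 5.68 + 2×4.48×3.257 = 34.87 m.
Hydraulic radius R = A/P = 87.66/34.87 = 2.514 m.
Manning's equation: Q = (1/n) A R^(2/3) S^(1/2) = (1/0.032) × 87.66 × 2.514^(2/3) × 0.002198^(1/2) = 237 m³/s.

Q = 237 m³/s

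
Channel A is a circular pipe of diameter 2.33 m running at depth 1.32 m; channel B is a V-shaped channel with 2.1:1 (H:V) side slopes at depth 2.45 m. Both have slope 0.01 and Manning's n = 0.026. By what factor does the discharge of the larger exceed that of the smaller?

Channel A: For a circular section of diameter D = 2.33 m at depth y = 1.32 m, the central angle is θ = 2 arccos(1 − 2y/D) = 3.408 rad. Then A = (D²/8)(θ − sin θ) = 2.492 m² and P = Dθ/2 = 3.971 m. Hydraulic radius R = A/P = 2.492/3.971 = 0.6276 m. Q_A = (1/0.026)·2.492·0.6276^(2/3)·√0.01 = 7.026 m³/s.
Channel B: For a triangular section with side slope z = 2.1: A = zy² = 2.1×2.45² = 12.61 m²; P = 2y√(1+z²) = 2×2.45×2.326 = 11.4 m. Hydraulic radius R = A/P = 12.61/11.4 = 1.106 m. Q_B = (1/0.026)·12.61·1.106^(2/3)·√0.01 = 51.85 m³/s.
The larger discharge is 51.85 m³/s and the smaller is 7.026 m³/s; the ratio is 7.38.

7.38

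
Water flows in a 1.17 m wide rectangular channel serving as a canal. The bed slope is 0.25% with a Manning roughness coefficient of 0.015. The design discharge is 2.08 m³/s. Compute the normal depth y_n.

Manning's equation rearranged: A R^(2/3) = nQ / (1·√S) = 0.015 × 2.08 / (√0.0025) = 0.624.
Try y = 0.701 m: A R^(2/3) = 0.3828 — too small.
Try y = 1.29 m: A R^(2/3) = 0.8228 — too large.
Try y = 1.03 m: A R^(2/3) = 0.6246 — matches.

y_n = 1.03 m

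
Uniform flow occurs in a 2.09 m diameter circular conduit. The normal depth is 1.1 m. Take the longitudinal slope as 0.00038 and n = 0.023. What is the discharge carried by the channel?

Q = 1.03 m³/s

For a circular section of diameter D = 2.09 m at depth y = 1.1 m, the central angle is θ = 2 arccos(1 − 2y/D) = 3.247 rad. Then A = (D²/8)(θ − sin θ) = 1.83 m² and P = Dθ/2 = 3.393 m.
Hydraulic radius R = A/P = 1.83/3.393 = 0.5394 m.
Manning's equation: Q = (1/n) A R^(2/3) S^(1/2) = (1/0.023) × 1.83 × 0.5394^(2/3) × 0.00038^(1/2) = 1.03 m³/s.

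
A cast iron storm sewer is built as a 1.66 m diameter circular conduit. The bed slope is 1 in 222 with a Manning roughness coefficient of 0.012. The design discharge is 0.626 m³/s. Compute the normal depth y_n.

Manning's equation rearranged: A R^(2/3) = nQ / (1·√S) = 0.012 × 0.626 / (√0.004505) = 0.1119.
Trying y = 0.381 m: A R^(2/3) = 0.1391 — too large.
Trying y = 0.342 m: A R^(2/3) = 0.112 — matches.

y_n = 0.342 m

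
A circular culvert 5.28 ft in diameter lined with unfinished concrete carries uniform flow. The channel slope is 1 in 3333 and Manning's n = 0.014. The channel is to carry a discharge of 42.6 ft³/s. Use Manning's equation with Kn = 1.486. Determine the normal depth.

Manning's equation rearranged: A R^(2/3) = nQ / (1.486·√S) = 0.014 × 42.6 / (1.486 × √0.0003) = 23.17.
Trying y = 4.91 ft: A R^(2/3) = 28.33 — high.
Trying y = 3.26 ft: A R^(2/3) = 18.49 — low.
Trying y = 3.84 ft: A R^(2/3) = 23.16 — ≈ 23.17.

y_n = 3.84 ft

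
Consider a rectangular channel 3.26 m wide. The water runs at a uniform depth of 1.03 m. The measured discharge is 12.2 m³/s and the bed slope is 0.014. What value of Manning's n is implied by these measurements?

n = 0.024

Flow area A = b·y = 3.26 × 1.03 = 3.358 m². Wetted perimeter P = b + 2y = 3.26 + 2×1.03 = 5.32 m.
Hydraulic radius R = A/P = 3.358/5.32 = 0.6312 m.
Rearranging Manning's equation: n = (1/Q) A R^(2/3) S^(1/2) = (1/12.2) × 3.358 × 0.6312^(2/3) × √0.014 = 0.024.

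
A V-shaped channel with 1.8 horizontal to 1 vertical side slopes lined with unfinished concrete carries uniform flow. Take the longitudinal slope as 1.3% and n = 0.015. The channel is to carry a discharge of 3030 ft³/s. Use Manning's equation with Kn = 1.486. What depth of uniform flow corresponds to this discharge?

y_n = 8.03 ft

Manning's equation rearranged: A R^(2/3) = nQ / (1.486·√S) = 0.015 × 3030 / (1.486 × √0.013) = 268.3.
Try y = 9.02 ft: A R^(2/3) = 365.5 — high.
Try y = 6.8 ft: A R^(2/3) = 172.1 — low.
Try y = 8.03 ft: A R^(2/3) = 268.1 — ≈ 268.3.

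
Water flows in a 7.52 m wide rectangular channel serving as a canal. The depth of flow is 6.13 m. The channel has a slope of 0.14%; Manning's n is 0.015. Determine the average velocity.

V = 4.38 m/s

Flow area A = b·y = 7.52 × 6.13 = 46.1 m². Wetted perimeter P = b + 2y = 7.52 + 2×6.13 = 19.78 m.
Hydraulic radius R = A/P = 46.1/19.78 = 2.331 m.
From Manning's equation, V = (1/n) R^(2/3) S^(1/2) = (1/0.015) × 2.331^(2/3) × 0.0014^(1/2) = 4.38 m/s.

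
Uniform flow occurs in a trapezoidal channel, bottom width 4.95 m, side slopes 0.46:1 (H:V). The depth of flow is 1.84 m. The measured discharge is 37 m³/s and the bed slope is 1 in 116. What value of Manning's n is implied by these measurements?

n = 0.03

With bottom width b = 4.95 m and side slope z = 0.46: A = (b + zy)y = (4.95 + 0.46×1.84)×1.84 = 10.67 m²; P = b + 2y√(1+z²) = 4.95 + 2×1.84×1.101 = 9.001 m.
Hydraulic radius R = A/P = 10.67/9.001 = 1.185 m.
Rearranging Manning's equation: n = (1/Q) A R^(2/3) S^(1/2) = (1/37) × 10.67 × 1.185^(2/3) × √0.008621 = 0.03.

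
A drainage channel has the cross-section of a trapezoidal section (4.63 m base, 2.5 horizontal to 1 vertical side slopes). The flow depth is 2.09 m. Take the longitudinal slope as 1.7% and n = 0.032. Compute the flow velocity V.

With bottom width b = 4.63 m and side slope z = 2.5: A = (b + zy)y = (4.63 + 2.5×2.09)×2.09 = 20.6 m²; P = b + 2y√(1+z²) = 4.63 + 2×2.09×2.693 = 15.88 m.
Hydraulic radius R = A/P = 20.6/15.88 = 1.297 m.
From Manning's equation, V = (1/n) R^(2/3) S^(1/2) = (1/0.032) × 1.297^(2/3) × 0.017^(1/2) = 4.84 m/s.

V = 4.84 m/s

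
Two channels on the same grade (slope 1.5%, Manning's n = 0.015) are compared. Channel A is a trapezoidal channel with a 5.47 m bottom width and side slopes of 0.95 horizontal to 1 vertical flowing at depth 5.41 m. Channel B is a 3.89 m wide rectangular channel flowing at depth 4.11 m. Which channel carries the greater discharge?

channel A

Channel A: With bottom width b = 5.47 m and side slope z = 0.95: A = (b + zy)y = (5.47 + 0.95×5.41)×5.41 = 57.4 m²; P = b + 2y√(1+z²) = 5.47 + 2×5.41×1.379 = 20.39 m. Hydraulic radius R = A/P = 57.4/20.39 = 2.814 m. Q_A = (1/0.015)·57.4·2.814^(2/3)·√0.015 = 934.2 m³/s.
Channel B: Flow area A = b·y = 3.89 × 4.11 = 15.99 m². Wetted perimeter P = b + 2y = 3.89 + 2×4.11 = 12.11 m. Hydraulic radius R = A/P = 15.99/12.11 = 1.32 m. Q_B = (1/0.015)·15.99·1.32^(2/3)·√0.015 = 157.1 m³/s.
Q_A = 934.2 m³/s vs Q_B = 157.1 m³/s, so channel A carries more.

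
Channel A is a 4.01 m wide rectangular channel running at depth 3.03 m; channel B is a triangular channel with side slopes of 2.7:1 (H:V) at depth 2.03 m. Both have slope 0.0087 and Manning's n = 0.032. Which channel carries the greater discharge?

Channel A: Flow area A = b·y = 4.01 × 3.03 = 12.15 m². Wetted perimeter P = b + 2y = 4.01 + 2×3.03 = 10.07 m. Hydraulic radius R = A/P = 12.15/10.07 = 1.207 m. Q_A = (1/0.032)·12.15·1.207^(2/3)·√0.0087 = 40.14 m³/s.
Channel B: For a triangular section with side slope z = 2.7: A = zy² = 2.7×2.03² = 11.13 m²; P = 2y√(1+z²) = 2×2.03×2.879 = 11.69 m. Hydraulic radius R = A/P = 11.13/11.69 = 0.9518 m. Q_B = (1/0.032)·11.13·0.9518^(2/3)·√0.0087 = 31.38 m³/s.
Q_A = 40.14 m³/s vs Q_B = 31.38 m³/s, so channel A carries more.

channel A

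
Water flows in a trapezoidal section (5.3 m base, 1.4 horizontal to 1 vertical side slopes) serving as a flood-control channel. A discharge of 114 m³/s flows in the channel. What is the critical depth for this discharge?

At critical depth, Q² T / (g A³) = 1, i.e. A³/T = Q²/g = 114²/9.81 = 1325.
At y = 3.5 m: A³/T = 3013 — too large.
At y = 2.06 m: A³/T = 432.9 — too small.
At y = 2.81 m: A³/T = 1327 — ≈ 1325.

y_c = 2.81 m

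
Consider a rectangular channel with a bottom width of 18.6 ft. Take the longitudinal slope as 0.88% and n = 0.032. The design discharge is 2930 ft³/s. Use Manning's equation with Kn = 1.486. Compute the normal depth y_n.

Manning's equation rearranged: A R^(2/3) = nQ / (1.486·√S) = 0.032 × 2930 / (1.486 × √0.0088) = 672.6.
Try y = 14.9 ft: A R^(2/3) = 887 — high.
Try y = 10.5 ft: A R^(2/3) = 565.9 — low.
Try y = 12 ft: A R^(2/3) = 673.3 — matches.

y_n = 12 ft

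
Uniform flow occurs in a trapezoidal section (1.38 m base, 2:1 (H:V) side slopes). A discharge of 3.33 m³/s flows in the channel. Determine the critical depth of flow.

At critical depth, Q² T / (g A³) = 1, i.e. A³/T = Q²/g = 3.33²/9.81 = 1.13.
Trying y = 0.545 m: A³/T = 0.6852 — too small.
Trying y = 0.623 m: A³/T = 1.131 — matches.

y_c = 0.623 m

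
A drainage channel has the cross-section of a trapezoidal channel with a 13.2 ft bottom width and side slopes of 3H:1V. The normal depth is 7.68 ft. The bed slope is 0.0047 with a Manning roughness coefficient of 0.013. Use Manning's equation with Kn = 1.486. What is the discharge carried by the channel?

Q = 5950 ft³/s

With bottom width b = 13.2 ft and side slope z = 3: A = (b + zy)y = (13.2 + 3×7.68)×7.68 = 278.3 ft²; P = b + 2y√(1+z²) = 13.2 + 2×7.68×3.162 = 61.77 ft.
Hydraulic radius R = A/P = 278.3/61.77 = 4.506 ft.
Manning's equation: Q = (1.486/n) A R^(2/3) S^(1/2) = (1.486/0.013) × 278.3 × 4.506^(2/3) × 0.0047^(1/2) = 5950 ft³/s.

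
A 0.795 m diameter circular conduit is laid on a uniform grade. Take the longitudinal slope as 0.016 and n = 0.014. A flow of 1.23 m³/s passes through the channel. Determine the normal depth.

Manning's equation rearranged: A R^(2/3) = nQ / (1·√S) = 0.014 × 1.23 / (√0.016) = 0.1361.
At y = 0.653 m: A R^(2/3) = 0.1694 — high.
At y = 0.412 m: A R^(2/3) = 0.08979 — low.
At y = 0.54 m: A R^(2/3) = 0.136 — matches.

y_n = 0.54 m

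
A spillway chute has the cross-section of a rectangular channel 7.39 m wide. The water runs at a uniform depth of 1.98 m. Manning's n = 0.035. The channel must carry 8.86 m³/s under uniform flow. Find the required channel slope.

S = 0.00032

Flow area A = b·y = 7.39 × 1.98 = 14.63 m². Wetted perimeter P = b + 2y = 7.39 + 2×1.98 = 11.35 m.
Hydraulic radius R = A/P = 14.63/11.35 = 1.289 m.
From Manning's equation, S = [nQ / (1 A R^(2/3))]² = [0.035 × 8.86 / (1 × 14.63 × 1.289^(2/3))]² = 0.00032.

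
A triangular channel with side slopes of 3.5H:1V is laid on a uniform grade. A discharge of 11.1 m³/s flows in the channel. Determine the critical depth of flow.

At critical depth, Q² T / (g A³) = 1, i.e. A³/T = Q²/g = 11.1²/9.81 = 12.56.
Try y = 1.28 m: A³/T = 21.05 — over.
Try y = 0.964 m: A³/T = 5.099 — short.
Try y = 1.15 m: A³/T = 12.32 — close enough.

y_c = 1.15 m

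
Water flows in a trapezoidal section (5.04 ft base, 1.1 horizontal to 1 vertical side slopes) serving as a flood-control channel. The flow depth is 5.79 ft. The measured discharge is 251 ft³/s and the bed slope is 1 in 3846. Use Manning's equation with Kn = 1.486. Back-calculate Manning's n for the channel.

With bottom width b = 5.04 ft and side slope z = 1.1: A = (b + zy)y = (5.04 + 1.1×5.79)×5.79 = 66.06 ft²; P = b + 2y√(1+z²) = 5.04 + 2×5.79×1.487 = 22.25 ft.
Hydraulic radius R = A/P = 66.06/22.25 = 2.968 ft.
Rearranging Manning's equation: n = (1.486/Q) A R^(2/3) S^(1/2) = (1.486/251) × 66.06 × 2.968^(2/3) × √0.00026 = 0.013.

n = 0.013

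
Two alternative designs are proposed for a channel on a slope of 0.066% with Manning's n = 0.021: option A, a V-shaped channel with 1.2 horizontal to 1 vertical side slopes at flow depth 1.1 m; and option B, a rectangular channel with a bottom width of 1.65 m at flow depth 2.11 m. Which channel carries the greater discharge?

channel B

Channel A: For a triangular section with side slope z = 1.2: A = zy² = 1.2×1.1² = 1.452 m²; P = 2y√(1+z²) = 2×1.1×1.562 = 3.437 m. Hydraulic radius R = A/P = 1.452/3.437 = 0.4225 m. Q_A = (1/0.021)·1.452·0.4225^(2/3)·√0.00066 = 1 m³/s.
Channel B: Flow area A = b·y = 1.65 × 2.11 = 3.481 m². Wetted perimeter P = b + 2y = 1.65 + 2×2.11 = 5.87 m. Hydraulic radius R = A/P = 3.481/5.87 = 0.5931 m. Q_B = (1/0.021)·3.481·0.5931^(2/3)·√0.00066 = 3.007 m³/s.
Q_A = 1 m³/s vs Q_B = 3.007 m³/s, so channel B carries more.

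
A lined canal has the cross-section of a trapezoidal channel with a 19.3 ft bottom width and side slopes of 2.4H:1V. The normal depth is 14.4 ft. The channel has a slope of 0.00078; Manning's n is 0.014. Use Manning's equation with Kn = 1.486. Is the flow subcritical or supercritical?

With bottom width b = 19.3 ft and side slope z = 2.4: A = (b + zy)y = (19.3 + 2.4×14.4)×14.4 = 775.6 ft²; P = b + 2y√(1+z²) = 19.3 + 2×14.4×2.6 = 94.18 ft.
Hydraulic radius R = A/P = 775.6/94.18 = 8.235 ft.
V = (1.486/n) R^(2/3) √S = (1.486/0.014) × 8.235^(2/3) × √0.00078 = 12.09 ft/s. Hydraulic depth D_h = A/T = 775.6/88.42 = 8.772 ft.
Froude number Fr = V/√(g·D_h) = 12.09/√(32.2×8.772) = 0.719, which is less than 1, so the flow is subcritical.

subcritical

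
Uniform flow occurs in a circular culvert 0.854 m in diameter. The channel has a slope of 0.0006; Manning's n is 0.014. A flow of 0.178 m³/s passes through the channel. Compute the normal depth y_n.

y_n = 0.426 m

Manning's equation rearranged: A R^(2/3) = nQ / (1·√S) = 0.014 × 0.178 / (√0.0006) = 0.1017.
Trying y = 0.307 m: A R^(2/3) = 0.05658 — low.
Trying y = 0.544 m: A R^(2/3) = 0.1503 — high.
Trying y = 0.426 m: A R^(2/3) = 0.1019 — close enough.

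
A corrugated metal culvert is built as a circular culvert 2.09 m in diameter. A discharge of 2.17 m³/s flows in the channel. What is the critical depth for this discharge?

At critical depth, Q² T / (g A³) = 1, i.e. A³/T = Q²/g = 2.17²/9.81 = 0.48.
At y = 0.804 m: A³/T = 0.8845 — high.
At y = 0.563 m: A³/T = 0.2229 — low.
At y = 0.686 m: A³/T = 0.4796 — matches.

y_c = 0.686 m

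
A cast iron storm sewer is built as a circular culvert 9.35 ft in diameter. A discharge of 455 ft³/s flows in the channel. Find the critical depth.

At critical depth, Q² T / (g A³) = 1, i.e. A³/T = Q²/g = 455²/32.2 = 6429.
Try y = 3.73 ft: A³/T = 1823 — too small.
Try y = 5.19 ft: A³/T = 6450 — close enough.

y_c = 5.19 ft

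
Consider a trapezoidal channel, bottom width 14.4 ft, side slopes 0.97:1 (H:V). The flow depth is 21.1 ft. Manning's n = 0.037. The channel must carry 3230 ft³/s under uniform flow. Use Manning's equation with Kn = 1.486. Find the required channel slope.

S = 0.000551

With bottom width b = 14.4 ft and side slope z = 0.97: A = (b + zy)y = (14.4 + 0.97×21.1)×21.1 = 735.7 ft²; P = b + 2y√(1+z²) = 14.4 + 2×21.1×1.393 = 73.19 ft.
Hydraulic radius R = A/P = 735.7/73.19 = 10.05 ft.
From Manning's equation, S = [nQ / (1.486 A R^(2/3))]² = [0.037 × 3230 / (1.486 × 735.7 × 10.05^(2/3))]² = 0.000551.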